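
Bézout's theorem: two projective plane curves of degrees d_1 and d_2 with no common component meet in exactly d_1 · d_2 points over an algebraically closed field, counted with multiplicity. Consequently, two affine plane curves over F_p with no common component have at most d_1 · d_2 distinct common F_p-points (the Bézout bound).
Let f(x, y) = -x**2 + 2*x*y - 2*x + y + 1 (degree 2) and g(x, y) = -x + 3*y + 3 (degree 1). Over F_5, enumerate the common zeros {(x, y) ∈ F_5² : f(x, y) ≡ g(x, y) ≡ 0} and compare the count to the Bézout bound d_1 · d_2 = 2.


Common zeros: {(0, 4), (4, 2)}; count = 2; Bézout bound = 2.

deg(f) = 2, deg(g) = 1, so Bézout bound = 2.
Scan x ∈ F_5. For each x, list the y ∈ F_5 with f(x, y) ≡ 0 and those with g(x, y) ≡ 0 (mod 5); the common zeros in that column are the intersection.
  x = 0: f ≡ 0 at y ∈ {4}; g ≡ 0 at y ∈ {4}; common: {4}.
  x = 1: f ≡ 0 at y ∈ {4}; g ≡ 0 at y ∈ {1}; common: ∅.
  x = 2: f ≡ 0 at y ∈ ∅; g ≡ 0 at y ∈ {3}; common: ∅.
  x = 3: f ≡ 0 at y ∈ {2}; g ≡ 0 at y ∈ {0}; common: ∅.
  x = 4: f ≡ 0 at y ∈ {2}; g ≡ 0 at y ∈ {2}; common: {2}.
Collecting: common zeros = {(0, 4), (4, 2)}, so the count is 2.
Comparison with the Bézout bound: 2 ≤ 2 = deg(f)·deg(g), as expected for curves with no common component (the bound is attained).


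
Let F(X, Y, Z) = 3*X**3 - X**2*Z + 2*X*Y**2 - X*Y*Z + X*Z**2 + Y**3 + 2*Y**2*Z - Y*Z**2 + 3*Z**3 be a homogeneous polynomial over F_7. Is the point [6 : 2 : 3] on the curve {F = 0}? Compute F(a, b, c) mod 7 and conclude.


F(6,2,3) ≡ 1 (mod 7); P is NOT on the curve.

Evaluate F(6, 2, 3) term-by-term (mod 7).
  3*X**3 ↦ 3·216·1·1 = 648
  -X**2*Z ↦ -1·36·1·3 = -108
  2*X*Y**2 ↦ 2·6·4·1 = 48
  -X*Y*Z ↦ -1·6·2·3 = -36
  X*Z**2 ↦ 1·6·1·9 = 54
  Y**3 ↦ 1·1·8·1 = 8
  2*Y**2*Z ↦ 2·1·4·3 = 24
  -Y*Z**2 ↦ -1·1·2·9 = -18
  3*Z**3 ↦ 3·1·1·27 = 81
Sum: F(6, 2, 3) = (648) + (-108) + (48) + (-36) + (54) + (8) + (24) + (-18) + (81) = 701.
Reducing mod 7: 701 ≡ 1 (mod 7).
Since F(a, b, c) ≡ 1 ≠ 0 (mod 7), P does NOT lie on the curve.


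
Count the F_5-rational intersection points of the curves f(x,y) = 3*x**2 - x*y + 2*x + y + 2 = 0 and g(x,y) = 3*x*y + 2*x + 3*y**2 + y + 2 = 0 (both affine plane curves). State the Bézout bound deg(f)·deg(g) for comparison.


Common zeros: ∅; count = 0; Bézout bound = 4.

deg(f) = 2, deg(g) = 2, so Bézout bound = 4.
Scan x ∈ F_5. For each x, list the y ∈ F_5 with f(x, y) ≡ 0 and those with g(x, y) ≡ 0 (mod 5); the common zeros in that column are the intersection.
  x = 0: f ≡ 0 at y ∈ {3}; g ≡ 0 at y ∈ ∅; common: ∅.
  x = 1: f ≡ 0 at y ∈ ∅; g ≡ 0 at y ∈ ∅; common: ∅.
  x = 2: f ≡ 0 at y ∈ {3}; g ≡ 0 at y ∈ ∅; common: ∅.
  x = 3: f ≡ 0 at y ∈ {0}; g ≡ 0 at y ∈ {2, 3}; common: ∅.
  x = 4: f ≡ 0 at y ∈ {1}; g ≡ 0 at y ∈ {0, 4}; common: ∅.
Collecting: common zeros = ∅, so the count is 0.
Comparison with the Bézout bound: 0 ≤ 4 = deg(f)·deg(g), as expected for curves with no common component (the affine F_5-count falls short of the bound because intersections may lie at infinity, over extension fields, or carry multiplicity).


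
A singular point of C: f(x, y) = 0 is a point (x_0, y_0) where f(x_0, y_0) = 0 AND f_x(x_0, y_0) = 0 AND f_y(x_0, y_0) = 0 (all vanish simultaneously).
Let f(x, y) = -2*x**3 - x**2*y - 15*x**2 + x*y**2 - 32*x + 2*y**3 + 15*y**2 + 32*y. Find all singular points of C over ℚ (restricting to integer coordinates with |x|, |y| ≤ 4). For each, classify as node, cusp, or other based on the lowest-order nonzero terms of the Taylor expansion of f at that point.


Singular points: {(-2, -2)}; classification: node.

Compute partial derivatives:
  f_x = -6*x**2 - 2*x*y - 30*x + y**2 - 32.
  f_y = -x**2 + 2*x*y + 6*y**2 + 30*y + 32.
Scan x_0 ∈ {−4, ..., 4}. For each x_0, f_y(x_0, y) is a polynomial in y; find its integer roots y ∈ {−4, ..., 4}, then test f_x and f at those candidates.
  x = -4: f_y(-4, y) = 6*y**2 + 22*y + 16; vanishes at y ∈ {-1}. (-4, -1): f_x = -15 ≠ 0.
  x = -3: f_y(-3, y) = 6*y**2 + 24*y + 23; no integer root y with |y| ≤ 4.
  x = -2: f_y(-2, y) = 6*y**2 + 26*y + 28; vanishes at y ∈ {-2}. (-2, -2): f_x = 0, f = 0 — SINGULAR.
  x = -1: f_y(-1, y) = 6*y**2 + 28*y + 31; no integer root y with |y| ≤ 4.
  x = 0: f_y(0, y) = 6*y**2 + 30*y + 32; no integer root y with |y| ≤ 4.
  x = 1: f_y(1, y) = 6*y**2 + 32*y + 31; no integer root y with |y| ≤ 4.
  x = 2: f_y(2, y) = 6*y**2 + 34*y + 28; vanishes at y ∈ {-1}. (2, -1): f_x = -111 ≠ 0.
  x = 3: f_y(3, y) = 6*y**2 + 36*y + 23; no integer root y with |y| ≤ 4.
  x = 4: f_y(4, y) = 6*y**2 + 38*y + 16; no integer root y with |y| ≤ 4.
Only singular point on the grid: (-2, -2).
Classify: substitute x = -2 + u, y = -2 + v and expand: f = -2*u**3 - u**2*v - u**2 + u*v**2 + 2*v**3 + v**2.
No constant or linear terms (consistent with a singular point). Quadratic part: -u**2 + v**2. Cubic part: -2*u**3 - u**2*v + u*v**2 + 2*v**3.
The quadratic part v**2 - u**2 = (v − u)(v + u) splits into two distinct linear factors, so there are two distinct tangent lines y − -2 = ±(x − -2) — this is a node (ordinary double point).
Classification: node.


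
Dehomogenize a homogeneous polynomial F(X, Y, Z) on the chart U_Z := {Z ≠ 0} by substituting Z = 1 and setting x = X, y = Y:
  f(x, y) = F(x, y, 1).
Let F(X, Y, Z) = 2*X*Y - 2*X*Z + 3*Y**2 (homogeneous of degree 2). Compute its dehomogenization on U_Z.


f(x, y) = 2*x*y - 2*x + 3*y**2

On U_Z we set Z = 1. Each monomial c·X^i·Y^j·Z^k in F becomes c·x^i·y^j·1^k = c·x^i·y^j.
Substituting Z = 1: F(X, Y, 1) = 2*x*y - 2*x + 3*y**2.
Note: deg(f) ≤ deg(F) = 2; strict inequality happens when F is divisible by Z (lost terms).


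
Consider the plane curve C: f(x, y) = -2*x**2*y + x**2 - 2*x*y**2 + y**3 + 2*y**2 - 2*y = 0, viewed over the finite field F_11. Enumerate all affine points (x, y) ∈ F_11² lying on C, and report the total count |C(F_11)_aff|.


Affine F_11-points: {(0, 0), (0, 4), (0, 5), (2, 6), (2, 8), (2, 10), (3, 5), (5, 3), (6, 10), (8, 4), (9, 3), (10, 8)}; count = 12.

For each of the 121 pairs (x, y) ∈ F_11², evaluate f(x, y) mod 11. Record the zeros.
  x = 0: [0↦0, 1↦1, 2↦1, 3↦6, 4↦0, 5↦0, 6↦1, 7↦9, 8↦8, 9↦4, 10↦3]  zeros at y ∈ {0, 4, 5}
  x = 1: [0↦1, 1↦9, 2↦1, 3↦5, 4↦5, 5↦7, 6↦6, 7↦8, 8↦8, 9↦1, 10↦4]  zeros at y ∈ ∅
  x = 2: [0↦4, 1↦4, 2↦6, 3↦5, 4↦7, 5↦7, 6↦0, 7↦3, 8↦0, 9↦8, 10↦0]  zeros at y ∈ {6, 8, 10}
  x = 3: [0↦9, 1↦8, 2↦5, 3↦6, 4↦6, 5↦0, 6↦5, 7↦5, 8↦6, 9↦3, 10↦2]  zeros at y ∈ {5}
  x = 4: [0↦5, 1↦10, 2↦9, 3↦8, 4↦2, 5↦8, 6↦10, 7↦3, 8↦4, 9↦8, 10↦10]  zeros at y ∈ ∅
  x = 5: [0↦3, 1↦10, 2↦7, 3↦0, 4↦6, 5↦9, 6↦4, 7↦8, 8↦5, 9↦1, 10↦2]  zeros at y ∈ {3}
  x = 6: [0↦3, 1↦8, 2↦10, 3↦4, 4↦7, 5↦3, 6↦9, 7↦9, 8↦9, 9↦4, 10↦0]  zeros at y ∈ {10}
  x = 7: [0↦5, 1↦4, 2↦7, 3↦9, 4↦5, 5↦1, 6↦3, 7↦6, 8↦5, 9↦6, 10↦4]  zeros at y ∈ ∅
  x = 8: [0↦9, 1↦9, 2↦9, 3↦4, 4↦0, 5↦3, 6↦8, 7↦10, 8↦4, 9↦7, 10↦3]  zeros at y ∈ {4}
  x = 9: [0↦4, 1↦1, 2↦5, 3↦0, 4↦3, 5↦9, 6↦2, 7↦10, 8↦6, 9↦7, 10↦8]  zeros at y ∈ {3}
  x = 10: [0↦1, 1↦2, 2↦6, 3↦8, 4↦3, 5↦8, 6↦7, 7↦6, 8↦0, 9↦6, 10↦8]  zeros at y ∈ {8}
Collecting zeros: affine points = {(0, 0), (0, 4), (0, 5), (2, 6), (2, 8), (2, 10), (3, 5), (5, 3), (6, 10), (8, 4), (9, 3), (10, 8)}.
Total count |C(F_11)_aff| = 12.


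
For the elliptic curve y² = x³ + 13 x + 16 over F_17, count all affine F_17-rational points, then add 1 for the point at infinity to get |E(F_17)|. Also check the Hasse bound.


Affine points = {(0, 4), (0, 13), (1, 8), (1, 9), (2, 4), (2, 13), (4, 8), (4, 9), (5, 6), (5, 11), (6, 2), (6, 15), (7, 5), (7, 12), (12, 8), (12, 9), (13, 6), (13, 11), (14, 1), (14, 16), (15, 4), (15, 13), (16, 6), (16, 11)}; affine count = 24; |E(F_17)| = 25.

Discriminant check: Δ ∝ 4a³ + 27b² = 4·13³ + 27·16² = 4·2197 + 27·256 ≡ 9 (mod 17). Nonzero ⇒ E is nonsingular.
For each x ∈ F_17, compute rhs = x³ + 13·x + 16 mod 17, then count y ∈ F_17 with y² ≡ rhs.
  x = 0: rhs = 16, matching y values: 4, 13 (2 points).
  x = 1: rhs = 13, matching y values: 8, 9 (2 points).
  x = 2: rhs = 16, matching y values: 4, 13 (2 points).
  x = 3: rhs = 14, matching y values: none (0 points).
  x = 4: rhs = 13, matching y values: 8, 9 (2 points).
  x = 5: rhs = 2, matching y values: 6, 11 (2 points).
  x = 6: rhs = 4, matching y values: 2, 15 (2 points).
  x = 7: rhs = 8, matching y values: 5, 12 (2 points).
  x = 8: rhs = 3, matching y values: none (0 points).
  x = 9: rhs = 12, matching y values: none (0 points).
  x = 10: rhs = 7, matching y values: none (0 points).
  x = 11: rhs = 11, matching y values: none (0 points).
  x = 12: rhs = 13, matching y values: 8, 9 (2 points).
  x = 13: rhs = 2, matching y values: 6, 11 (2 points).
  x = 14: rhs = 1, matching y values: 1, 16 (2 points).
  x = 15: rhs = 16, matching y values: 4, 13 (2 points).
  x = 16: rhs = 2, matching y values: 6, 11 (2 points).
Total affine count: 24.
Full point count |E(F_17)| = 24 + 1 = 25.
Hasse bound: |25 − (17+1)| = |7| = 7 ≤ 2√17 ≈ 8.2462 ✓.


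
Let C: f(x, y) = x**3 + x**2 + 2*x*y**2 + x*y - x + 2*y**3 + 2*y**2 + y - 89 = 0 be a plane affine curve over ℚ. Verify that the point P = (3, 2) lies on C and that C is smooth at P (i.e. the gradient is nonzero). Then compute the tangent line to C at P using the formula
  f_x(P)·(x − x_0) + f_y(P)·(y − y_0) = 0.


Tangent line at P: 42*x + 60*y - 246 = 0.

Step 1: f(3, 2) = 0, so P lies on C.
Step 2: partial derivatives
  f_x(x, y) = 3*x**2 + 2*x + 2*y**2 + y - 1, f_y(x, y) = 4*x*y + x + 6*y**2 + 4*y + 1.
  f_x(P) = 42, f_y(P) = 60 (gradient nonzero, so P is smooth).
Step 3: tangent line at P: 42·(x − 3) + 60·(y − 2) = 0.
Expanding: 42*x + 60*y - 246 = 0.


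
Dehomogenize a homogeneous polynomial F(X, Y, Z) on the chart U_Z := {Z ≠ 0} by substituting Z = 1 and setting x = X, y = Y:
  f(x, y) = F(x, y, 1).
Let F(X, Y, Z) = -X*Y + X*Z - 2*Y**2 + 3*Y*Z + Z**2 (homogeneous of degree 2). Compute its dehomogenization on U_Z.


f(x, y) = -x*y + x - 2*y**2 + 3*y + 1

On U_Z we set Z = 1. Each monomial c·X^i·Y^j·Z^k in F becomes c·x^i·y^j·1^k = c·x^i·y^j.
Substituting Z = 1: F(X, Y, 1) = -x*y + x - 2*y**2 + 3*y + 1.
Note: deg(f) ≤ deg(F) = 2; strict inequality happens when F is divisible by Z (lost terms).


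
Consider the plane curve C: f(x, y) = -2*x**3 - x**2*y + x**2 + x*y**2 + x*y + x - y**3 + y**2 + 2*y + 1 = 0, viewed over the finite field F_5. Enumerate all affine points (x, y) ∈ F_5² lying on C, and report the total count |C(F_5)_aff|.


Affine F_5-points: {(1, 2), (2, 2), (2, 4), (4, 2)}; count = 4.

For each of the 25 pairs (x, y) ∈ F_5², evaluate f(x, y) mod 5. Record the zeros.
  x = 0: [0↦1, 1↦3, 2↦1, 3↦4, 4↦1]  zeros at y ∈ ∅
  x = 1: [0↦1, 1↦4, 2↦0, 3↦3, 4↦2]  zeros at y ∈ {2}
  x = 2: [0↦1, 1↦3, 2↦0, 3↦1, 4↦0]  zeros at y ∈ {2, 4}
  x = 3: [0↦4, 1↦3, 2↦4, 3↦1, 4↦3]  zeros at y ∈ ∅
  x = 4: [0↦3, 1↦2, 2↦0, 3↦1, 4↦4]  zeros at y ∈ {2}
Collecting zeros: affine points = {(1, 2), (2, 2), (2, 4), (4, 2)}.
Total count |C(F_5)_aff| = 4.


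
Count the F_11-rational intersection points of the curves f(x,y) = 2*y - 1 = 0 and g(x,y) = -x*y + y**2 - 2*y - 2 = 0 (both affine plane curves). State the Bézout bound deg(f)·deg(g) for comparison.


Common zeros: {(0, 6)}; count = 1; Bézout bound = 2.

deg(f) = 1, deg(g) = 2, so Bézout bound = 2.
Scan x ∈ F_11. For each x, list the y ∈ F_11 with f(x, y) ≡ 0 and those with g(x, y) ≡ 0 (mod 11); the common zeros in that column are the intersection.
  x = 0: f ≡ 0 at y ∈ {6}; g ≡ 0 at y ∈ {6, 7}; common: {6}.
  x = 1: f ≡ 0 at y ∈ {6}; g ≡ 0 at y ∈ ∅; common: ∅.
  x = 2: f ≡ 0 at y ∈ {6}; g ≡ 0 at y ∈ ∅; common: ∅.
  x = 3: f ≡ 0 at y ∈ {6}; g ≡ 0 at y ∈ {8}; common: ∅.
  x = 4: f ≡ 0 at y ∈ {6}; g ≡ 0 at y ∈ {3}; common: ∅.
  x = 5: f ≡ 0 at y ∈ {6}; g ≡ 0 at y ∈ ∅; common: ∅.
  x = 6: f ≡ 0 at y ∈ {6}; g ≡ 0 at y ∈ ∅; common: ∅.
  x = 7: f ≡ 0 at y ∈ {6}; g ≡ 0 at y ∈ {4, 5}; common: ∅.
  x = 8: f ≡ 0 at y ∈ {6}; g ≡ 0 at y ∈ {1, 9}; common: ∅.
  x = 9: f ≡ 0 at y ∈ {6}; g ≡ 0 at y ∈ ∅; common: ∅.
  x = 10: f ≡ 0 at y ∈ {6}; g ≡ 0 at y ∈ {2, 10}; common: ∅.
Collecting: common zeros = {(0, 6)}, so the count is 1.
Comparison with the Bézout bound: 1 ≤ 2 = deg(f)·deg(g), as expected for curves with no common component (the affine F_11-count falls short of the bound because intersections may lie at infinity, over extension fields, or carry multiplicity).


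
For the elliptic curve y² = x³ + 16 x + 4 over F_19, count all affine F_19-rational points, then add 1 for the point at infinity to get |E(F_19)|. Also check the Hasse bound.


Affine points = {(0, 2), (0, 17), (2, 5), (2, 14), (5, 0), (8, 6), (8, 13), (10, 9), (10, 10), (12, 9), (12, 10), (15, 3), (15, 16), (16, 9), (16, 10), (18, 5), (18, 14)}; affine count = 17; |E(F_19)| = 18.

Discriminant check: Δ ∝ 4a³ + 27b² = 4·16³ + 27·4² = 4·4096 + 27·16 ≡ 1 (mod 19). Nonzero ⇒ E is nonsingular.
For each x ∈ F_19, compute rhs = x³ + 16·x + 4 mod 19, then count y ∈ F_19 with y² ≡ rhs.
  x = 0: rhs = 4, matching y values: 2, 17 (2 points).
  x = 1: rhs = 2, matching y values: none (0 points).
  x = 2: rhs = 6, matching y values: 5, 14 (2 points).
  x = 3: rhs = 3, matching y values: none (0 points).
  x = 4: rhs = 18, matching y values: none (0 points).
  x = 5: rhs = 0, matching y values: 0 (1 points).
  x = 6: rhs = 12, matching y values: none (0 points).
  x = 7: rhs = 3, matching y values: none (0 points).
  x = 8: rhs = 17, matching y values: 6, 13 (2 points).
  x = 9: rhs = 3, matching y values: none (0 points).
  x = 10: rhs = 5, matching y values: 9, 10 (2 points).
  x = 11: rhs = 10, matching y values: none (0 points).
  x = 12: rhs = 5, matching y values: 9, 10 (2 points).
  x = 13: rhs = 15, matching y values: none (0 points).
  x = 14: rhs = 8, matching y values: none (0 points).
  x = 15: rhs = 9, matching y values: 3, 16 (2 points).
  x = 16: rhs = 5, matching y values: 9, 10 (2 points).
  x = 17: rhs = 2, matching y values: none (0 points).
  x = 18: rhs = 6, matching y values: 5, 14 (2 points).
Total affine count: 17.
Full point count |E(F_19)| = 17 + 1 = 18.
Hasse bound: |18 − (19+1)| = |-2| = 2 ≤ 2√19 ≈ 8.7178 ✓.


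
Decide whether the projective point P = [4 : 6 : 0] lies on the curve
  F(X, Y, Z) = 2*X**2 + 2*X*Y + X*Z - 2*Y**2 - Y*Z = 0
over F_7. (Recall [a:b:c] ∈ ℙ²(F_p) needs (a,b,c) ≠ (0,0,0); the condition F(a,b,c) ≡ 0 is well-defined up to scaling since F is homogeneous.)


F(4,6,0) ≡ 1 (mod 7); P is NOT on the curve.

Evaluate F(4, 6, 0) term-by-term (mod 7).
  2*X**2 ↦ 2·16·1·1 = 32
  2*X*Y ↦ 2·4·6·1 = 48
  X*Z ↦ 1·4·1·0 = 0
  -2*Y**2 ↦ -2·1·36·1 = -72
  -Y*Z ↦ -1·1·6·0 = 0
Sum: F(4, 6, 0) = (32) + (48) + (0) + (-72) + (0) = 8.
Reducing mod 7: 8 ≡ 1 (mod 7).
Since F(a, b, c) ≡ 1 ≠ 0 (mod 7), P does NOT lie on the curve.


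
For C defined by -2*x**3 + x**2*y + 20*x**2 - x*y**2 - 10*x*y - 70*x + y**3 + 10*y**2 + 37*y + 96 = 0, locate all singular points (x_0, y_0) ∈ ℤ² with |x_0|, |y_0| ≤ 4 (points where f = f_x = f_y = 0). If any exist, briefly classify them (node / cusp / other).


Singular points: {(3, -2)}; classification: cusp.

Compute partial derivatives:
  f_x = -6*x**2 + 2*x*y + 40*x - y**2 - 10*y - 70.
  f_y = x**2 - 2*x*y - 10*x + 3*y**2 + 20*y + 37.
Scan x_0 ∈ {−4, ..., 4}. For each x_0, f_y(x_0, y) is a polynomial in y; find its integer roots y ∈ {−4, ..., 4}, then test f_x and f at those candidates.
  x = -4: f_y(-4, y) = 3*y**2 + 28*y + 93; no integer root y with |y| ≤ 4.
  x = -3: f_y(-3, y) = 3*y**2 + 26*y + 76; no integer root y with |y| ≤ 4.
  x = -2: f_y(-2, y) = 3*y**2 + 24*y + 61; no integer root y with |y| ≤ 4.
  x = -1: f_y(-1, y) = 3*y**2 + 22*y + 48; no integer root y with |y| ≤ 4.
  x = 0: f_y(0, y) = 3*y**2 + 20*y + 37; no integer root y with |y| ≤ 4.
  x = 1: f_y(1, y) = 3*y**2 + 18*y + 28; no integer root y with |y| ≤ 4.
  x = 2: f_y(2, y) = 3*y**2 + 16*y + 21; vanishes at y ∈ {-3}. (2, -3): f_x = -5 ≠ 0.
  x = 3: f_y(3, y) = 3*y**2 + 14*y + 16; vanishes at y ∈ {-2}. (3, -2): f_x = 0, f = 0 — SINGULAR.
  x = 4: f_y(4, y) = 3*y**2 + 12*y + 13; no integer root y with |y| ≤ 4.
Only singular point on the grid: (3, -2).
Classify: substitute x = 3 + u, y = -2 + v and expand: f = -2*u**3 + u**2*v - u*v**2 + v**3 + v**2.
No constant or linear terms (consistent with a singular point). Quadratic part: v**2. Cubic part: -2*u**3 + u**2*v - u*v**2 + v**3.
The quadratic part v**2 is a perfect square, so there is a single (double) tangent line v = 0, i.e. y = -2. Restricting the cubic part to that line (v = 0) leaves -2*u**3 ≠ 0, so f is not divisible by v and the branch is v² ≈ 2*u**3 to lowest order — this is a cusp.
Classification: cusp.


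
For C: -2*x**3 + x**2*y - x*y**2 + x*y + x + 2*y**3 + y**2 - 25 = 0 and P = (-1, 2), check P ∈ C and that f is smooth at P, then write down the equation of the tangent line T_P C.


Tangent line at P: -11*x + 32*y - 75 = 0.

Step 1: f(-1, 2) = 0, so P lies on C.
Step 2: partial derivatives
  f_x(x, y) = -6*x**2 + 2*x*y - y**2 + y + 1, f_y(x, y) = x**2 - 2*x*y + x + 6*y**2 + 2*y.
  f_x(P) = -11, f_y(P) = 32 (gradient nonzero, so P is smooth).
Step 3: tangent line at P: -11·(x − -1) + 32·(y − 2) = 0.
Expanding: -11*x + 32*y - 75 = 0.


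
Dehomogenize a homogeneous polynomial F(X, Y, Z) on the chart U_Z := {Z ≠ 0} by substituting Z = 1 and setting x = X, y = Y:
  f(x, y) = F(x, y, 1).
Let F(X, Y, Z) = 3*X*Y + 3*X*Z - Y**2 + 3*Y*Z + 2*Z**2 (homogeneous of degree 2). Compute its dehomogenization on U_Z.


f(x, y) = 3*x*y + 3*x - y**2 + 3*y + 2

On U_Z we set Z = 1. Each monomial c·X^i·Y^j·Z^k in F becomes c·x^i·y^j·1^k = c·x^i·y^j.
Substituting Z = 1: F(X, Y, 1) = 3*x*y + 3*x - y**2 + 3*y + 2.
Note: deg(f) ≤ deg(F) = 2; strict inequality happens when F is divisible by Z (lost terms).


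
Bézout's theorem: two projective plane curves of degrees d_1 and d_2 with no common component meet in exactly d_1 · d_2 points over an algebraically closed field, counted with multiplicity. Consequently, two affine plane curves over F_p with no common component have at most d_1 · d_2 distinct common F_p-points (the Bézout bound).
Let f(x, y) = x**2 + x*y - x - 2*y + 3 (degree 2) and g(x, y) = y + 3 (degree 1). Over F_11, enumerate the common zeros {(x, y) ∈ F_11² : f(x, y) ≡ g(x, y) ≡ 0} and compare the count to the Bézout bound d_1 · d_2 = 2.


Common zeros: ∅; count = 0; Bézout bound = 2.

deg(f) = 2, deg(g) = 1, so Bézout bound = 2.
Scan x ∈ F_11. For each x, list the y ∈ F_11 with f(x, y) ≡ 0 and those with g(x, y) ≡ 0 (mod 11); the common zeros in that column are the intersection.
  x = 0: f ≡ 0 at y ∈ {7}; g ≡ 0 at y ∈ {8}; common: ∅.
  x = 1: f ≡ 0 at y ∈ {3}; g ≡ 0 at y ∈ {8}; common: ∅.
  x = 2: f ≡ 0 at y ∈ ∅; g ≡ 0 at y ∈ {8}; common: ∅.
  x = 3: f ≡ 0 at y ∈ {2}; g ≡ 0 at y ∈ {8}; common: ∅.
  x = 4: f ≡ 0 at y ∈ {9}; g ≡ 0 at y ∈ {8}; common: ∅.
  x = 5: f ≡ 0 at y ∈ {7}; g ≡ 0 at y ∈ {8}; common: ∅.
  x = 6: f ≡ 0 at y ∈ {0}; g ≡ 0 at y ∈ {8}; common: ∅.
  x = 7: f ≡ 0 at y ∈ {2}; g ≡ 0 at y ∈ {8}; common: ∅.
  x = 8: f ≡ 0 at y ∈ {3}; g ≡ 0 at y ∈ {8}; common: ∅.
  x = 9: f ≡ 0 at y ∈ {5}; g ≡ 0 at y ∈ {8}; common: ∅.
  x = 10: f ≡ 0 at y ∈ {9}; g ≡ 0 at y ∈ {8}; common: ∅.
Collecting: common zeros = ∅, so the count is 0.
Comparison with the Bézout bound: 0 ≤ 2 = deg(f)·deg(g), as expected for curves with no common component (the affine F_11-count falls short of the bound because intersections may lie at infinity, over extension fields, or carry multiplicity).


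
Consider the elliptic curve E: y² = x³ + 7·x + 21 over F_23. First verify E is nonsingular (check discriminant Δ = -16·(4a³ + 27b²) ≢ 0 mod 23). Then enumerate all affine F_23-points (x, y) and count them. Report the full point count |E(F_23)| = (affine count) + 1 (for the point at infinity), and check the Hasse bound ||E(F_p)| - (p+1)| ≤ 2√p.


Affine points = {(1, 11), (1, 12), (3, 0), (6, 7), (6, 16), (9, 10), (9, 13), (11, 7), (11, 16), (12, 4), (12, 19), (13, 3), (13, 20), (17, 4), (17, 19), (22, 6), (22, 17)}; affine count = 17; |E(F_23)| = 18.

Discriminant check: Δ ∝ 4a³ + 27b² = 4·7³ + 27·21² = 4·343 + 27·441 ≡ 8 (mod 23). Nonzero ⇒ E is nonsingular.
For each x ∈ F_23, compute rhs = x³ + 7·x + 21 mod 23, then count y ∈ F_23 with y² ≡ rhs.
  x = 0: rhs = 21, matching y values: none (0 points).
  x = 1: rhs = 6, matching y values: 11, 12 (2 points).
  x = 2: rhs = 20, matching y values: none (0 points).
  x = 3: rhs = 0, matching y values: 0 (1 points).
  x = 4: rhs = 21, matching y values: none (0 points).
  x = 5: rhs = 20, matching y values: none (0 points).
  x = 6: rhs = 3, matching y values: 7, 16 (2 points).
  x = 7: rhs = 22, matching y values: none (0 points).
  x = 8: rhs = 14, matching y values: none (0 points).
  x = 9: rhs = 8, matching y values: 10, 13 (2 points).
  x = 10: rhs = 10, matching y values: none (0 points).
  x = 11: rhs = 3, matching y values: 7, 16 (2 points).
  x = 12: rhs = 16, matching y values: 4, 19 (2 points).
  x = 13: rhs = 9, matching y values: 3, 20 (2 points).
  x = 14: rhs = 11, matching y values: none (0 points).
  x = 15: rhs = 5, matching y values: none (0 points).
  x = 16: rhs = 20, matching y values: none (0 points).
  x = 17: rhs = 16, matching y values: 4, 19 (2 points).
  x = 18: rhs = 22, matching y values: none (0 points).
  x = 19: rhs = 21, matching y values: none (0 points).
  x = 20: rhs = 19, matching y values: none (0 points).
  x = 21: rhs = 22, matching y values: none (0 points).
  x = 22: rhs = 13, matching y values: 6, 17 (2 points).
Total affine count: 17.
Full point count |E(F_23)| = 17 + 1 = 18.
Hasse bound: |18 − (23+1)| = |-6| = 6 ≤ 2√23 ≈ 9.5917 ✓.


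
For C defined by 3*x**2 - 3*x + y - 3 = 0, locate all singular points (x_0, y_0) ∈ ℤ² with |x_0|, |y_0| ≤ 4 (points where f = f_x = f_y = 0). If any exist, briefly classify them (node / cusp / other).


No singular points in the scanned grid; C is smooth there.

Compute partial derivatives:
  f_x = 6*x - 3.
  f_y = 1.
f_y = 1 is a nonzero constant, so f_y never vanishes: no point (x, y) can satisfy f = f_x = f_y = 0. In particular no (x, y) ∈ {−4, ..., 4}² is singular; the curve is smooth.


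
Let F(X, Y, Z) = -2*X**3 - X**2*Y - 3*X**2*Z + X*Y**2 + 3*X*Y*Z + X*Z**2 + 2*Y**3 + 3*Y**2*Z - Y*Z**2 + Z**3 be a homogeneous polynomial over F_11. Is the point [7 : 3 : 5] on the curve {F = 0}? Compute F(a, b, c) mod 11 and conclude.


F(7,3,5) ≡ 5 (mod 11); P is NOT on the curve.

Evaluate F(7, 3, 5) term-by-term (mod 11).
  -2*X**3 ↦ -2·343·1·1 = -686
  -X**2*Y ↦ -1·49·3·1 = -147
  -3*X**2*Z ↦ -3·49·1·5 = -735
  X*Y**2 ↦ 1·7·9·1 = 63
  3*X*Y*Z ↦ 3·7·3·5 = 315
  X*Z**2 ↦ 1·7·1·25 = 175
  2*Y**3 ↦ 2·1·27·1 = 54
  3*Y**2*Z ↦ 3·1·9·5 = 135
  -Y*Z**2 ↦ -1·1·3·25 = -75
  Z**3 ↦ 1·1·1·125 = 125
Sum: F(7, 3, 5) = (-686) + (-147) + (-735) + (63) + (315) + (175) + (54) + (135) + (-75) + (125) = -776.
Reducing mod 11: -776 ≡ 5 (mod 11).
Since F(a, b, c) ≡ 5 ≠ 0 (mod 11), P does NOT lie on the curve.


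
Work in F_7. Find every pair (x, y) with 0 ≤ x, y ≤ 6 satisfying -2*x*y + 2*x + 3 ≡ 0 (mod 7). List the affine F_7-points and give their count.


Affine F_7-points: {(1, 6), (2, 0), (3, 5), (4, 4), (5, 2), (6, 3)}; count = 6.

For each of the 49 pairs (x, y) ∈ F_7², evaluate f(x, y) mod 7. Record the zeros.
  x = 0: [0↦3, 1↦3, 2↦3, 3↦3, 4↦3, 5↦3, 6↦3]  zeros at y ∈ ∅
  x = 1: [0↦5, 1↦3, 2↦1, 3↦6, 4↦4, 5↦2, 6↦0]  zeros at y ∈ {6}
  x = 2: [0↦0, 1↦3, 2↦6, 3↦2, 4↦5, 5↦1, 6↦4]  zeros at y ∈ {0}
  x = 3: [0↦2, 1↦3, 2↦4, 3↦5, 4↦6, 5↦0, 6↦1]  zeros at y ∈ {5}
  x = 4: [0↦4, 1↦3, 2↦2, 3↦1, 4↦0, 5↦6, 6↦5]  zeros at y ∈ {4}
  x = 5: [0↦6, 1↦3, 2↦0, 3↦4, 4↦1, 5↦5, 6↦2]  zeros at y ∈ {2}
  x = 6: [0↦1, 1↦3, 2↦5, 3↦0, 4↦2, 5↦4, 6↦6]  zeros at y ∈ {3}
Collecting zeros: affine points = {(1, 6), (2, 0), (3, 5), (4, 4), (5, 2), (6, 3)}.
Total count |C(F_7)_aff| = 6.


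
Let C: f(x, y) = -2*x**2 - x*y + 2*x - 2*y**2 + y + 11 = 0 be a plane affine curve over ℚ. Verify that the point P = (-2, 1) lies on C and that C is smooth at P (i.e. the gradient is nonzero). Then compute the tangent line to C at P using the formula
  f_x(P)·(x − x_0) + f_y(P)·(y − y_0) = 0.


Tangent line at P: 9*x - y + 19 = 0.

Step 1: f(-2, 1) = 0, so P lies on C.
Step 2: partial derivatives
  f_x(x, y) = -4*x - y + 2, f_y(x, y) = -x - 4*y + 1.
  f_x(P) = 9, f_y(P) = -1 (gradient nonzero, so P is smooth).
Step 3: tangent line at P: 9·(x − -2) + -1·(y − 1) = 0.
Expanding: 9*x - y + 19 = 0.


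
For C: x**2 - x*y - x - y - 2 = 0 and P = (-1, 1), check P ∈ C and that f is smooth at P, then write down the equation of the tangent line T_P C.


Tangent line at P: -4*x - 4 = 0.

Step 1: f(-1, 1) = 0, so P lies on C.
Step 2: partial derivatives
  f_x(x, y) = 2*x - y - 1, f_y(x, y) = -x - 1.
  f_x(P) = -4, f_y(P) = 0 (gradient nonzero, so P is smooth).
Step 3: tangent line at P: -4·(x − -1) + 0·(y − 1) = 0.
Expanding: -4*x - 4 = 0.


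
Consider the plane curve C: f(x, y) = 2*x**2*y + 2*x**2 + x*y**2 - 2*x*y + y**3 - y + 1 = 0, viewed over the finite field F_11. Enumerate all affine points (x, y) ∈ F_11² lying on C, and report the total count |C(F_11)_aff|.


Affine F_11-points: {(0, 5), (4, 0), (4, 3), (4, 4), (6, 8), (7, 0), (7, 5), (7, 10), (8, 3)}; count = 9.

For each of the 121 pairs (x, y) ∈ F_11², evaluate f(x, y) mod 11. Record the zeros.
  x = 0: [0↦1, 1↦1, 2↦7, 3↦3, 4↦6, 5↦0, 6↦2, 7↦7, 8↦10, 9↦6, 10↦1]  zeros at y ∈ {5}
  x = 1: [0↦3, 1↦4, 2↦2, 3↦3, 4↦2, 5↦5, 6↦7, 7↦3, 8↦10, 9↦1, 10↦4]  zeros at y ∈ ∅
  x = 2: [0↦9, 1↦4, 2↦9, 3↦8, 4↦7, 5↦1, 6↦7, 7↦9, 8↦2, 9↦3, 10↦7]  zeros at y ∈ ∅
  x = 3: [0↦8, 1↦1, 2↦6, 3↦7, 4↦10, 5↦10, 6↦2, 7↦3, 8↦8, 9↦1, 10↦10]  zeros at y ∈ ∅
  x = 4: [0↦0, 1↦6, 2↦4, 3↦0, 4↦0, 5↦10, 6↦3, 7↦7, 8↦6, 9↦6, 10↦2]  zeros at y ∈ {0, 3, 4}
  x = 5: [0↦7, 1↦8, 2↦3, 3↦9, 4↦10, 5↦1, 6↦10, 7↦10, 8↦7, 9↦7, 10↦5]  zeros at y ∈ ∅
  x = 6: [0↦7, 1↦7, 2↦3, 3↦1, 4↦7, 5↦5, 6↦1, 7↦1, 8↦0, 9↦4, 10↦8]  zeros at y ∈ {8}
  x = 7: [0↦0, 1↦3, 2↦4, 3↦9, 4↦2, 5↦0, 6↦9, 7↦2, 8↦7, 9↦8, 10↦0]  zeros at y ∈ {0, 5, 10}
  x = 8: [0↦8, 1↦7, 2↦6, 3↦0, 4↦6, 5↦8, 6↦1, 7↦2, 8↦6, 9↦8, 10↦3]  zeros at y ∈ {3}
  x = 9: [0↦9, 1↦8, 2↦9, 3↦7, 4↦8, 5↦7, 6↦10, 7↦1, 8↦8, 9↦4, 10↦6]  zeros at y ∈ ∅
  x = 10: [0↦3, 1↦6, 2↦2, 3↦8, 4↦8, 5↦8, 6↦3, 7↦10, 8↦2, 9↦7, 10↦9]  zeros at y ∈ ∅
Collecting zeros: affine points = {(0, 5), (4, 0), (4, 3), (4, 4), (6, 8), (7, 0), (7, 5), (7, 10), (8, 3)}.
Total count |C(F_11)_aff| = 9.


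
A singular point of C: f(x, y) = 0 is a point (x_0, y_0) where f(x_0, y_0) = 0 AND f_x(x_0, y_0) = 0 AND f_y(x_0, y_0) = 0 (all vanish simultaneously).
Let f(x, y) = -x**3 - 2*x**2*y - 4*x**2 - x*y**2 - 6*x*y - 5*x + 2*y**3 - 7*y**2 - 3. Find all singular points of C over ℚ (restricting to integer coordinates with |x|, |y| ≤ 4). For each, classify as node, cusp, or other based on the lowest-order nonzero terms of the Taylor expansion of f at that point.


Singular points: {(-2, 1)}; classification: cusp.

Compute partial derivatives:
  f_x = -3*x**2 - 4*x*y - 8*x - y**2 - 6*y - 5.
  f_y = -2*x**2 - 2*x*y - 6*x + 6*y**2 - 14*y.
Scan x_0 ∈ {−4, ..., 4}. For each x_0, f_y(x_0, y) is a polynomial in y; find its integer roots y ∈ {−4, ..., 4}, then test f_x and f at those candidates.
  x = -4: f_y(-4, y) = 6*y**2 - 6*y - 8; no integer root y with |y| ≤ 4.
  x = -3: f_y(-3, y) = 6*y**2 - 8*y; vanishes at y ∈ {0}. (-3, 0): f_x = -8 ≠ 0.
  x = -2: f_y(-2, y) = 6*y**2 - 10*y + 4; vanishes at y ∈ {1}. (-2, 1): f_x = 0, f = 0 — SINGULAR.
  x = -1: f_y(-1, y) = 6*y**2 - 12*y + 4; no integer root y with |y| ≤ 4.
  x = 0: f_y(0, y) = 6*y**2 - 14*y; vanishes at y ∈ {0}. (0, 0): f_x = -5 ≠ 0.
  x = 1: f_y(1, y) = 6*y**2 - 16*y - 8; no integer root y with |y| ≤ 4.
  x = 2: f_y(2, y) = 6*y**2 - 18*y - 20; no integer root y with |y| ≤ 4.
  x = 3: f_y(3, y) = 6*y**2 - 20*y - 36; no integer root y with |y| ≤ 4.
  x = 4: f_y(4, y) = 6*y**2 - 22*y - 56; no integer root y with |y| ≤ 4.
Only singular point on the grid: (-2, 1).
Classify: substitute x = -2 + u, y = 1 + v and expand: f = -u**3 - 2*u**2*v - u*v**2 + 2*v**3 + v**2.
No constant or linear terms (consistent with a singular point). Quadratic part: v**2. Cubic part: -u**3 - 2*u**2*v - u*v**2 + 2*v**3.
The quadratic part v**2 is a perfect square, so there is a single (double) tangent line v = 0, i.e. y = 1. Restricting the cubic part to that line (v = 0) leaves -u**3 ≠ 0, so f is not divisible by v and the branch is v² ≈ u**3 to lowest order — this is a cusp.
Classification: cusp.


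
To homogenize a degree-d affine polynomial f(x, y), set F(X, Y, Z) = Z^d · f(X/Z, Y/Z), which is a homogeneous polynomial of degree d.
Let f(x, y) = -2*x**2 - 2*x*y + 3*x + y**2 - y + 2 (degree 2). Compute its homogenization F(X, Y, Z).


F(X, Y, Z) = -2*X**2 - 2*X*Y + 3*X*Z + Y**2 - Y*Z + 2*Z**2

deg(f) = 2.
Substitute x = X/Z, y = Y/Z into f, then multiply by Z^2.
  monomial -2·x^2·y^0 ↦ -2·X^2·Y^0·Z^0.
  monomial -2·x^1·y^1 ↦ -2·X^1·Y^1·Z^0.
  monomial 3·x^1·y^0 ↦ 3·X^1·Y^0·Z^1.
  monomial 1·x^0·y^2 ↦ 1·X^0·Y^2·Z^0.
  monomial -1·x^0·y^1 ↦ -1·X^0·Y^1·Z^1.
  monomial 2·x^0·y^0 ↦ 2·X^0·Y^0·Z^2.
Collecting: F(X, Y, Z) = -2*X**2 - 2*X*Y + 3*X*Z + Y**2 - Y*Z + 2*Z**2.


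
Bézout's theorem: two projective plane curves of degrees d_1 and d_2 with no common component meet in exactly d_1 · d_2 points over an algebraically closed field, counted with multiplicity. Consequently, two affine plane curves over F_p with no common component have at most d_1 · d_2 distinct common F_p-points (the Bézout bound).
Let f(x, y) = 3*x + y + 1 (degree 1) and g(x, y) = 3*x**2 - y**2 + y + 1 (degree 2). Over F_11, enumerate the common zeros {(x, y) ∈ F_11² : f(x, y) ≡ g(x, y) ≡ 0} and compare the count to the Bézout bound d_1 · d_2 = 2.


Common zeros: ∅; count = 0; Bézout bound = 2.

deg(f) = 1, deg(g) = 2, so Bézout bound = 2.
Scan x ∈ F_11. For each x, list the y ∈ F_11 with f(x, y) ≡ 0 and those with g(x, y) ≡ 0 (mod 11); the common zeros in that column are the intersection.
  x = 0: f ≡ 0 at y ∈ {10}; g ≡ 0 at y ∈ {4, 8}; common: ∅.
  x = 1: f ≡ 0 at y ∈ {7}; g ≡ 0 at y ∈ ∅; common: ∅.
  x = 2: f ≡ 0 at y ∈ {4}; g ≡ 0 at y ∈ {2, 10}; common: ∅.
  x = 3: f ≡ 0 at y ∈ {1}; g ≡ 0 at y ∈ {3, 9}; common: ∅.
  x = 4: f ≡ 0 at y ∈ {9}; g ≡ 0 at y ∈ ∅; common: ∅.
  x = 5: f ≡ 0 at y ∈ {6}; g ≡ 0 at y ∈ ∅; common: ∅.
  x = 6: f ≡ 0 at y ∈ {3}; g ≡ 0 at y ∈ ∅; common: ∅.
  x = 7: f ≡ 0 at y ∈ {0}; g ≡ 0 at y ∈ ∅; common: ∅.
  x = 8: f ≡ 0 at y ∈ {8}; g ≡ 0 at y ∈ {3, 9}; common: ∅.
  x = 9: f ≡ 0 at y ∈ {5}; g ≡ 0 at y ∈ {2, 10}; common: ∅.
  x = 10: f ≡ 0 at y ∈ {2}; g ≡ 0 at y ∈ ∅; common: ∅.
Collecting: common zeros = ∅, so the count is 0.
Comparison with the Bézout bound: 0 ≤ 2 = deg(f)·deg(g), as expected for curves with no common component (the affine F_11-count falls short of the bound because intersections may lie at infinity, over extension fields, or carry multiplicity).


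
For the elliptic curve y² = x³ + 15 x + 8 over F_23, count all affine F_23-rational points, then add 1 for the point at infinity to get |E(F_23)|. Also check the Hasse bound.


Affine points = {(0, 10), (0, 13), (1, 1), (1, 22), (2, 0), (5, 1), (5, 22), (10, 10), (10, 13), (11, 3), (11, 20), (13, 10), (13, 13), (14, 8), (14, 15), (17, 1), (17, 22), (21, 4), (21, 19)}; affine count = 19; |E(F_23)| = 20.

Discriminant check: Δ ∝ 4a³ + 27b² = 4·15³ + 27·8² = 4·3375 + 27·64 ≡ 2 (mod 23). Nonzero ⇒ E is nonsingular.
For each x ∈ F_23, compute rhs = x³ + 15·x + 8 mod 23, then count y ∈ F_23 with y² ≡ rhs.
  x = 0: rhs = 8, matching y values: 10, 13 (2 points).
  x = 1: rhs = 1, matching y values: 1, 22 (2 points).
  x = 2: rhs = 0, matching y values: 0 (1 points).
  x = 3: rhs = 11, matching y values: none (0 points).
  x = 4: rhs = 17, matching y values: none (0 points).
  x = 5: rhs = 1, matching y values: 1, 22 (2 points).
  x = 6: rhs = 15, matching y values: none (0 points).
  x = 7: rhs = 19, matching y values: none (0 points).
  x = 8: rhs = 19, matching y values: none (0 points).
  x = 9: rhs = 21, matching y values: none (0 points).
  x = 10: rhs = 8, matching y values: 10, 13 (2 points).
  x = 11: rhs = 9, matching y values: 3, 20 (2 points).
  x = 12: rhs = 7, matching y values: none (0 points).
  x = 13: rhs = 8, matching y values: 10, 13 (2 points).
  x = 14: rhs = 18, matching y values: 8, 15 (2 points).
  x = 15: rhs = 20, matching y values: none (0 points).
  x = 16: rhs = 20, matching y values: none (0 points).
  x = 17: rhs = 1, matching y values: 1, 22 (2 points).
  x = 18: rhs = 15, matching y values: none (0 points).
  x = 19: rhs = 22, matching y values: none (0 points).
  x = 20: rhs = 5, matching y values: none (0 points).
  x = 21: rhs = 16, matching y values: 4, 19 (2 points).
  x = 22: rhs = 15, matching y values: none (0 points).
Total affine count: 19.
Full point count |E(F_23)| = 19 + 1 = 20.
Hasse bound: |20 − (23+1)| = |-4| = 4 ≤ 2√23 ≈ 9.5917 ✓.


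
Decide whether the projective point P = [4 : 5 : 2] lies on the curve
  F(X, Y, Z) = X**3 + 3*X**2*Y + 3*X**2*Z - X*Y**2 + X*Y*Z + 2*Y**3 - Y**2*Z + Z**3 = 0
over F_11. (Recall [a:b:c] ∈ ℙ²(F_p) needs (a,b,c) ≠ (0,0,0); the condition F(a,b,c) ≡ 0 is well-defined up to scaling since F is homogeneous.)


F(4,5,2) ≡ 9 (mod 11); P is NOT on the curve.

Evaluate F(4, 5, 2) term-by-term (mod 11).
  X**3 ↦ 1·64·1·1 = 64
  3*X**2*Y ↦ 3·16·5·1 = 240
  3*X**2*Z ↦ 3·16·1·2 = 96
  -X*Y**2 ↦ -1·4·25·1 = -100
  X*Y*Z ↦ 1·4·5·2 = 40
  2*Y**3 ↦ 2·1·125·1 = 250
  -Y**2*Z ↦ -1·1·25·2 = -50
  Z**3 ↦ 1·1·1·8 = 8
Sum: F(4, 5, 2) = (64) + (240) + (96) + (-100) + (40) + (250) + (-50) + (8) = 548.
Reducing mod 11: 548 ≡ 9 (mod 11).
Since F(a, b, c) ≡ 9 ≠ 0 (mod 11), P does NOT lie on the curve.


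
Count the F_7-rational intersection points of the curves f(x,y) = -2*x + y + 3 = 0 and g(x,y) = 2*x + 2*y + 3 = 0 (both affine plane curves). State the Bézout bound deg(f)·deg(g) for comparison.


Common zeros: {(4, 5)}; count = 1; Bézout bound = 1.

deg(f) = 1, deg(g) = 1, so Bézout bound = 1.
Scan x ∈ F_7. For each x, list the y ∈ F_7 with f(x, y) ≡ 0 and those with g(x, y) ≡ 0 (mod 7); the common zeros in that column are the intersection.
  x = 0: f ≡ 0 at y ∈ {4}; g ≡ 0 at y ∈ {2}; common: ∅.
  x = 1: f ≡ 0 at y ∈ {6}; g ≡ 0 at y ∈ {1}; common: ∅.
  x = 2: f ≡ 0 at y ∈ {1}; g ≡ 0 at y ∈ {0}; common: ∅.
  x = 3: f ≡ 0 at y ∈ {3}; g ≡ 0 at y ∈ {6}; common: ∅.
  x = 4: f ≡ 0 at y ∈ {5}; g ≡ 0 at y ∈ {5}; common: {5}.
  x = 5: f ≡ 0 at y ∈ {0}; g ≡ 0 at y ∈ {4}; common: ∅.
  x = 6: f ≡ 0 at y ∈ {2}; g ≡ 0 at y ∈ {3}; common: ∅.
Collecting: common zeros = {(4, 5)}, so the count is 1.
Comparison with the Bézout bound: 1 ≤ 1 = deg(f)·deg(g), as expected for curves with no common component (the bound is attained).


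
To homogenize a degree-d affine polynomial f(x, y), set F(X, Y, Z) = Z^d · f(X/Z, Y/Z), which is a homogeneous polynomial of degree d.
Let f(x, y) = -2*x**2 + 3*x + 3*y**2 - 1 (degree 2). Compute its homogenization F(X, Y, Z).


F(X, Y, Z) = -2*X**2 + 3*X*Z + 3*Y**2 - Z**2

deg(f) = 2.
Substitute x = X/Z, y = Y/Z into f, then multiply by Z^2.
  monomial -2·x^2·y^0 ↦ -2·X^2·Y^0·Z^0.
  monomial 3·x^1·y^0 ↦ 3·X^1·Y^0·Z^1.
  monomial 3·x^0·y^2 ↦ 3·X^0·Y^2·Z^0.
  monomial -1·x^0·y^0 ↦ -1·X^0·Y^0·Z^2.
Collecting: F(X, Y, Z) = -2*X**2 + 3*X*Z + 3*Y**2 - Z**2.


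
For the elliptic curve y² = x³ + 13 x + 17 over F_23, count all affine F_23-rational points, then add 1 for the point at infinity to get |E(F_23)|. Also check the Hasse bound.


Affine points = {(1, 10), (1, 13), (4, 8), (4, 15), (5, 0), (6, 9), (6, 14), (8, 9), (8, 14), (9, 9), (9, 14), (19, 4), (19, 19), (21, 11), (21, 12), (22, 7), (22, 16)}; affine count = 17; |E(F_23)| = 18.

Discriminant check: Δ ∝ 4a³ + 27b² = 4·13³ + 27·17² = 4·2197 + 27·289 ≡ 8 (mod 23). Nonzero ⇒ E is nonsingular.
For each x ∈ F_23, compute rhs = x³ + 13·x + 17 mod 23, then count y ∈ F_23 with y² ≡ rhs.
  x = 0: rhs = 17, matching y values: none (0 points).
  x = 1: rhs = 8, matching y values: 10, 13 (2 points).
  x = 2: rhs = 5, matching y values: none (0 points).
  x = 3: rhs = 14, matching y values: none (0 points).
  x = 4: rhs = 18, matching y values: 8, 15 (2 points).
  x = 5: rhs = 0, matching y values: 0 (1 points).
  x = 6: rhs = 12, matching y values: 9, 14 (2 points).
  x = 7: rhs = 14, matching y values: none (0 points).
  x = 8: rhs = 12, matching y values: 9, 14 (2 points).
  x = 9: rhs = 12, matching y values: 9, 14 (2 points).
  x = 10: rhs = 20, matching y values: none (0 points).
  x = 11: rhs = 19, matching y values: none (0 points).
  x = 12: rhs = 15, matching y values: none (0 points).
  x = 13: rhs = 14, matching y values: none (0 points).
  x = 14: rhs = 22, matching y values: none (0 points).
  x = 15: rhs = 22, matching y values: none (0 points).
  x = 16: rhs = 20, matching y values: none (0 points).
  x = 17: rhs = 22, matching y values: none (0 points).
  x = 18: rhs = 11, matching y values: none (0 points).
  x = 19: rhs = 16, matching y values: 4, 19 (2 points).
  x = 20: rhs = 20, matching y values: none (0 points).
  x = 21: rhs = 6, matching y values: 11, 12 (2 points).
  x = 22: rhs = 3, matching y values: 7, 16 (2 points).
Total affine count: 17.
Full point count |E(F_23)| = 17 + 1 = 18.
Hasse bound: |18 − (23+1)| = |-6| = 6 ≤ 2√23 ≈ 9.5917 ✓.


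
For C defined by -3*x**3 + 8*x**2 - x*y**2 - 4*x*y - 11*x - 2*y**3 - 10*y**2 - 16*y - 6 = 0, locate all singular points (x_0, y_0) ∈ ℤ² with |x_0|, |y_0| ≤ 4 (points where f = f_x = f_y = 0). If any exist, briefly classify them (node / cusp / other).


Singular points: {(1, -2)}; classification: node.

Compute partial derivatives:
  f_x = -9*x**2 + 16*x - y**2 - 4*y - 11.
  f_y = -2*x*y - 4*x - 6*y**2 - 20*y - 16.
Scan x_0 ∈ {−4, ..., 4}. For each x_0, f_y(x_0, y) is a polynomial in y; find its integer roots y ∈ {−4, ..., 4}, then test f_x and f at those candidates.
  x = -4: f_y(-4, y) = -6*y**2 - 12*y; vanishes at y ∈ {-2, 0}. (-4, -2): f_x = -215 ≠ 0; (-4, 0): f_x = -219 ≠ 0.
  x = -3: f_y(-3, y) = -6*y**2 - 14*y - 4; vanishes at y ∈ {-2}. (-3, -2): f_x = -136 ≠ 0.
  x = -2: f_y(-2, y) = -6*y**2 - 16*y - 8; vanishes at y ∈ {-2}. (-2, -2): f_x = -75 ≠ 0.
  x = -1: f_y(-1, y) = -6*y**2 - 18*y - 12; vanishes at y ∈ {-2, -1}. (-1, -2): f_x = -32 ≠ 0; (-1, -1): f_x = -33 ≠ 0.
  x = 0: f_y(0, y) = -6*y**2 - 20*y - 16; vanishes at y ∈ {-2}. (0, -2): f_x = -7 ≠ 0.
  x = 1: f_y(1, y) = -6*y**2 - 22*y - 20; vanishes at y ∈ {-2}. (1, -2): f_x = 0, f = 0 — SINGULAR.
  x = 2: f_y(2, y) = -6*y**2 - 24*y - 24; vanishes at y ∈ {-2}. (2, -2): f_x = -11 ≠ 0.
  x = 3: f_y(3, y) = -6*y**2 - 26*y - 28; vanishes at y ∈ {-2}. (3, -2): f_x = -40 ≠ 0.
  x = 4: f_y(4, y) = -6*y**2 - 28*y - 32; vanishes at y ∈ {-2}. (4, -2): f_x = -87 ≠ 0.
Only singular point on the grid: (1, -2).
Classify: substitute x = 1 + u, y = -2 + v and expand: f = -3*u**3 - u**2 - u*v**2 - 2*v**3 + v**2.
No constant or linear terms (consistent with a singular point). Quadratic part: -u**2 + v**2. Cubic part: -3*u**3 - u*v**2 - 2*v**3.
The quadratic part v**2 - u**2 = (v − u)(v + u) splits into two distinct linear factors, so there are two distinct tangent lines y − -2 = ±(x − 1) — this is a node (ordinary double point).
Classification: node.
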